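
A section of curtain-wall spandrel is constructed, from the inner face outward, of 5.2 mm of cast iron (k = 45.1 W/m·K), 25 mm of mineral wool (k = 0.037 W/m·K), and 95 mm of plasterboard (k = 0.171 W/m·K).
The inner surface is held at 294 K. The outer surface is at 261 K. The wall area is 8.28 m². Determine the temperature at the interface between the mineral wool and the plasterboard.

T ≈ 276 K

Treating each layer as a thermal resistance in series:
R_cast iron = L/(kA) = 0.0052/(45.1×8.28) = 1.393×10^-5 K/W
R_mineral wool = L/(kA) = 0.025/(0.037×8.28) = 0.0816 K/W
R_plasterboard = L/(kA) = 0.095/(0.171×8.28) = 0.0671 K/W
R_total = 0.1487 K/W;  Q = ΔT/R_total = 33/0.1487 = 221.9 W
T_interface = T_inner − Q·ΣR(inner→interface) = 294 − 222×0.08162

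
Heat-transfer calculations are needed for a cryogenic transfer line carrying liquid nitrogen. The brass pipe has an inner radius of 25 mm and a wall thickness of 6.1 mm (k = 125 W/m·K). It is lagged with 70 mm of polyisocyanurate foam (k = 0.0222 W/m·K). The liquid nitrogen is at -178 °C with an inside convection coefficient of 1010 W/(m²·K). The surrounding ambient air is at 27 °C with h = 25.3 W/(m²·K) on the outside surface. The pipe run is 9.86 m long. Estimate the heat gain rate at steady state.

Q ≈ 237 W

Treating each annulus and film as a series resistance:
R_inner film = 1/(h_i·2πr₁L) = 1/(1010×2π×0.025×9.86) = 6.393×10^-4 K/W
R_brass pipe wall = ln(31.1/25)/(2π×125×9.86) = 2.819×10^-5 K/W
R_polyisocyanurate foam = ln(101.1/31.1)/(2π×0.0222×9.86) = 0.8572 K/W
R_outer film = 1/(h_o·2πr_oL) = 1/(25.3×2π×0.1011×9.86) = 0.006311 K/W
R_total = 0.8642 K/W
Q = ΔT/R_total = 205/0.8642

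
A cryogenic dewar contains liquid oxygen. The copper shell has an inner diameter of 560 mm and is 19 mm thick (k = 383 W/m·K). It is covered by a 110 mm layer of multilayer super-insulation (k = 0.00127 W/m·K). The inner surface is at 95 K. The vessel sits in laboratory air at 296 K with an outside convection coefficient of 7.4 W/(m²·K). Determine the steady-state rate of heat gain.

Q ≈ 3.56 W

Radial (spherical) resistances in series:
R_copper shell = (1/0.28 − 1/0.299)/(4π×383) = 4.715×10^-5 K/W
R_multilayer super-insulation = (1/0.299 − 1/0.409)/(4π×0.00127) = 56.36 K/W
R_outer film = 1/(h·4πr_o²) = 1/(7.4×4π×0.409²) = 0.06429 K/W
R_total = 56.43 K/W
Q = ΔT/R_total = 201/56.43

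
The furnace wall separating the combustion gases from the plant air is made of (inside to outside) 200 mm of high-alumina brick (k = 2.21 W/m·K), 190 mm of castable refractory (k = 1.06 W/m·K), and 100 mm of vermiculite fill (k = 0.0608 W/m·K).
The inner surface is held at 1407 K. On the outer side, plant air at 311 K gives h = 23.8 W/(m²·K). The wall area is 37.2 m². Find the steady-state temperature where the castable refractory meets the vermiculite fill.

Series thermal resistances:
R_high-alumina brick = L/(kA) = 0.2/(2.21×37.2) = 0.002433 K/W
R_castable refractory = L/(kA) = 0.19/(1.06×37.2) = 0.004818 K/W
R_vermiculite fill = L/(kA) = 0.1/(0.0608×37.2) = 0.04421 K/W
R_outer film = 1/(h_o·A) = 1/(23.8×37.2) = 0.001129 K/W
R_total = 0.05259 K/W;  Q = ΔT/R_total = 1096/0.05259 = 20840 W
T_interface = T_inner − Q·ΣR(inner→interface) = 1407 − 20800×0.007251

T ≈ 1260 K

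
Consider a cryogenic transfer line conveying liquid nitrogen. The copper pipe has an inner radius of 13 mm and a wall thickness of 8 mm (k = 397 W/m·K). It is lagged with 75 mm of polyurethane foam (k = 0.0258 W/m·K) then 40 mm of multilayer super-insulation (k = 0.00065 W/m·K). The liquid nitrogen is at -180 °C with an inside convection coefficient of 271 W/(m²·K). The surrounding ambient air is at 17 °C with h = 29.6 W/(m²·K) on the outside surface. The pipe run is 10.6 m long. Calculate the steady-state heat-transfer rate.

Q ≈ 22 W

Per-layer cylindrical resistances, series-summed:
R_inner film = 1/(h_i·2πr₁L) = 1/(271×2π×0.013×10.6) = 0.004262 K/W
R_copper pipe wall = ln(21/13)/(2π×397×10.6) = 1.814×10^-5 K/W
R_polyurethane foam = ln(96/21)/(2π×0.0258×10.6) = 0.8845 K/W
R_multilayer super-insulation = ln(136/96)/(2π×0.00065×10.6) = 8.046 K/W
R_outer film = 1/(h_o·2πr_oL) = 1/(29.6×2π×0.136×10.6) = 0.00373 K/W
R_total = 8.938 K/W
Q = ΔT/R_total = 197/8.938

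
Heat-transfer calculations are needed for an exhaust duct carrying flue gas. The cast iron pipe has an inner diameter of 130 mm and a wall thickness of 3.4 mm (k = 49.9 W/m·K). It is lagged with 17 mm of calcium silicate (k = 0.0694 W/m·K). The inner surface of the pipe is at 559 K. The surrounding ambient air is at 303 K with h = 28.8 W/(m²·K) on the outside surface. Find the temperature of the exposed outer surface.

Radial resistances (cylindrical: R_cond = ln(r_o/r_i)/(2πkL), R_conv = 1/(h·2πrL)):
R_cast iron pipe wall = ln(68.4/65)/(2π×49.9×1) = 1.626×10^-4 K/W
R_calcium silicate = ln(85.4/68.4)/(2π×0.0694×1) = 0.5091 K/W
R_outer film = 1/(h_o·2πr_oL) = 1/(28.8×2π×0.0854×1) = 0.06471 K/W
R_total = 0.5739 K/W
Q = ΔT/R_total = 256/0.5739
Q = 446 W/m
T_interface = T_inner − Q·ΣR(inner→interface) = 559 − 446×0.5092

T ≈ 332 K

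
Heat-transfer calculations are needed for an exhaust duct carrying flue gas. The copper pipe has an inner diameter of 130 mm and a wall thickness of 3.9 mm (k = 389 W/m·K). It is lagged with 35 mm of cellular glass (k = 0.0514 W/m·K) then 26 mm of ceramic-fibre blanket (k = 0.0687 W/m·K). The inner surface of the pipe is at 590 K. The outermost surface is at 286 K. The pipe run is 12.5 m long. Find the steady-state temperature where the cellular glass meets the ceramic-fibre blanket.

T ≈ 374 K

Cylindrical conduction, so R = ln(r₂/r₁)/(2πkL) per layer, in series:
R_copper pipe wall = ln(68.9/65)/(2π×389×12.5) = 1.907×10^-6 K/W
R_cellular glass = ln(103.9/68.9)/(2π×0.0514×12.5) = 0.1018 K/W
R_ceramic-fibre blanket = ln(129.9/103.9)/(2π×0.0687×12.5) = 0.04139 K/W
R_total = 0.1431 K/W
Q = ΔT/R_total = 304/0.1431
Q = 2120 W
T_interface = T_inner − Q·ΣR(inner→interface) = 590 − 2120×0.1018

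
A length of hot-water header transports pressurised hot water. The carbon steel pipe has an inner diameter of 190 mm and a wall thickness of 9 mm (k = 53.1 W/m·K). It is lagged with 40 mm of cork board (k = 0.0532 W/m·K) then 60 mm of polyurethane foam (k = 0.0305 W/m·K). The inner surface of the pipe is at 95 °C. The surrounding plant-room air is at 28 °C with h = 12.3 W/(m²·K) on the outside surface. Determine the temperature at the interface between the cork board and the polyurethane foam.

T ≈ 72.1 °C

Radial resistances (cylindrical: R_cond = ln(r_o/r_i)/(2πkL), R_conv = 1/(h·2πrL)):
R_carbon steel pipe wall = ln(104/95)/(2π×53.1×1) = 2.713×10^-4 K/W
R_cork board = ln(144/104)/(2π×0.0532×1) = 0.9735 K/W
R_polyurethane foam = ln(204/144)/(2π×0.0305×1) = 1.818 K/W
R_outer film = 1/(h_o·2πr_oL) = 1/(12.3×2π×0.204×1) = 0.06343 K/W
R_total = 2.855 K/W
Q = ΔT/R_total = 67/2.855
Q = 23.5 W/m
T_interface = T_inner − Q·ΣR(inner→interface) = 95 − 23.5×0.9738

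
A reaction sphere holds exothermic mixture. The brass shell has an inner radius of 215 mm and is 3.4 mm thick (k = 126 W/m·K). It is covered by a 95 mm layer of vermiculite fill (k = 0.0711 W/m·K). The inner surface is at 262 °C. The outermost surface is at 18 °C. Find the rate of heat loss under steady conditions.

Each spherical layer contributes R = (1/r_i − 1/r_o)/(4πk):
R_brass shell = (1/0.215 − 1/0.2184)/(4π×126) = 4.573×10^-5 K/W
R_vermiculite fill = (1/0.2184 − 1/0.3134)/(4π×0.0711) = 1.553 K/W
R_total = 1.553 K/W
Q = ΔT/R_total = 244/1.553

Q ≈ 157 W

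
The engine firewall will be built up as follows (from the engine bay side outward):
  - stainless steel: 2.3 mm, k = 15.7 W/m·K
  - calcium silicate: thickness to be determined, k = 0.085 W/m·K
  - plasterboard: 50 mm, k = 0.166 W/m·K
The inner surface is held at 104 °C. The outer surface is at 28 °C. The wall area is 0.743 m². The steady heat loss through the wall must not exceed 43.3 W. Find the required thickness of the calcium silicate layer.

L ≈ 85.2 mm

Treating each layer as a thermal resistance in series:
R_stainless steel = L/(kA) = 0.0023/(15.7×0.743) = 1.972×10^-4 K/W
R_plasterboard = L/(kA) = 0.05/(0.166×0.743) = 0.4054 K/W
Sum of the known resistances R_other = 0.4056 K/W
Required total resistance R_tot = ΔT/Q_allow = 76/43.3 = 1.755 K/W
R_calcium silicate = R_tot − R_other = 1.35 K/W
L = R·k·A = 1.35×0.085×0.743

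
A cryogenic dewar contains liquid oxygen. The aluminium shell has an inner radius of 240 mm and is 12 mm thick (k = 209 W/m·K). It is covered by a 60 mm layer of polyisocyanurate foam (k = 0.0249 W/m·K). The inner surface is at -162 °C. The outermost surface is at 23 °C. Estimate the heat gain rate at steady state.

Q ≈ 75.9 W

Each spherical layer contributes R = (1/r_i − 1/r_o)/(4πk):
R_aluminium shell = (1/0.24 − 1/0.252)/(4π×209) = 7.555×10^-5 K/W
R_polyisocyanurate foam = (1/0.252 − 1/0.312)/(4π×0.0249) = 2.439 K/W
R_total = 2.439 K/W
Q = ΔT/R_total = 185/2.439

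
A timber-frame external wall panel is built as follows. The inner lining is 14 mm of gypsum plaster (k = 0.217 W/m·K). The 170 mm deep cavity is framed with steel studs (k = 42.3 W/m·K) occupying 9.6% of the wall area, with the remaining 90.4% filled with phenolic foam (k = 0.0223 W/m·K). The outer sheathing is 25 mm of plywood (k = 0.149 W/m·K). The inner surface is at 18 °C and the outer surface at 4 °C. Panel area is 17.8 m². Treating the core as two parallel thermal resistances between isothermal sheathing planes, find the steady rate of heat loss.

Q ≈ 910 W

Sheathing layers in series; stud and cavity paths in parallel between them.
R_inner = 0.014/(0.217×17.8) = 0.003625 K/W
R_stud  = 0.17/(42.3×0.096×17.8) = 0.002352 K/W
R_cav   = 0.17/(0.0223×0.904×17.8) = 0.4738 K/W
1/R_core = 1/R_stud + 1/R_cav → R_core = 0.00234 K/W
R_outer = 0.025/(0.149×17.8) = 0.009426 K/W
R_total = 0.01539 K/W
Q = ΔT/R_total = 14/0.01539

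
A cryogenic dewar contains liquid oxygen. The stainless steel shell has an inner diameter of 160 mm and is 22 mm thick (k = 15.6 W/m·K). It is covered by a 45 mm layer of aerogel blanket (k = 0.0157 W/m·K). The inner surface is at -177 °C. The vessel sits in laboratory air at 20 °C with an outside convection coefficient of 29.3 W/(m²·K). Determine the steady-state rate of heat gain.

Q ≈ 12.8 W

Each spherical layer contributes R = (1/r_i − 1/r_o)/(4πk):
R_stainless steel shell = (1/0.08 − 1/0.102)/(4π×15.6) = 0.01375 K/W
R_aerogel blanket = (1/0.102 − 1/0.147)/(4π×0.0157) = 15.21 K/W
R_outer film = 1/(h·4πr_o²) = 1/(29.3×4π×0.147²) = 0.1257 K/W
R_total = 15.35 K/W
Q = ΔT/R_total = 197/15.35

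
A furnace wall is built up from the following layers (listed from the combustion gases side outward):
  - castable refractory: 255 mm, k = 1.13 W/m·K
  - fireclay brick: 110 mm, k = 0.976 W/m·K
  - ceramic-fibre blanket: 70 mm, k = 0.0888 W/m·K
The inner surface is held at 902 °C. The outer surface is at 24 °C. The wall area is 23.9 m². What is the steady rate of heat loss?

Treating each layer as a thermal resistance in series:
R_castable refractory = L/(kA) = 0.255/(1.13×23.9) = 0.009442 K/W
R_fireclay brick = L/(kA) = 0.11/(0.976×23.9) = 0.004716 K/W
R_ceramic-fibre blanket = L/(kA) = 0.07/(0.0888×23.9) = 0.03298 K/W
R_total = 0.04714 K/W
Q = ΔT / R_total = 878 / 0.04714

Q ≈ 18600 W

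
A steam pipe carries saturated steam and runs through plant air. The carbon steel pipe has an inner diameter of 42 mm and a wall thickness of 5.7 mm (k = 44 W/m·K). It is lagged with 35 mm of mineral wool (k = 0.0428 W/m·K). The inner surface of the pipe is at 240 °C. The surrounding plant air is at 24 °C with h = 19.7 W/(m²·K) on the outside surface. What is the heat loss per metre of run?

Per-layer cylindrical resistances, series-summed:
R_carbon steel pipe wall = ln(26.7/21)/(2π×44×1) = 8.686×10^-4 K/W
R_mineral wool = ln(61.7/26.7)/(2π×0.0428×1) = 3.115 K/W
R_outer film = 1/(h_o·2πr_oL) = 1/(19.7×2π×0.0617×1) = 0.1309 K/W
R_total = 3.247 K/W
Q = ΔT/R_total = 216/3.247

q′ ≈ 66.5 W/m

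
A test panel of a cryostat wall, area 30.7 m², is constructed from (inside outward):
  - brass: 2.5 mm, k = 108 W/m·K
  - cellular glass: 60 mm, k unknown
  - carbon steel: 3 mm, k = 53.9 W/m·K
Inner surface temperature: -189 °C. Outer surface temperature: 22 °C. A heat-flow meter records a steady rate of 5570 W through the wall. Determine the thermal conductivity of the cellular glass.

Series thermal resistances:
R_brass = L/(kA) = 0.0025/(108×30.7) = 7.54×10^-7 K/W
R_carbon steel = L/(kA) = 0.003/(53.9×30.7) = 1.813×10^-6 K/W
Sum of known resistances R_other = 2.567×10^-6 K/W
Total R = ΔT/Q = 211/5570 = 0.03788 K/W
R_cellular glass = R_total − R_other = 0.03788 K/W
k = L/(R·A) = 0.06/(0.03788×30.7)

k ≈ 0.0516 W/(m·K)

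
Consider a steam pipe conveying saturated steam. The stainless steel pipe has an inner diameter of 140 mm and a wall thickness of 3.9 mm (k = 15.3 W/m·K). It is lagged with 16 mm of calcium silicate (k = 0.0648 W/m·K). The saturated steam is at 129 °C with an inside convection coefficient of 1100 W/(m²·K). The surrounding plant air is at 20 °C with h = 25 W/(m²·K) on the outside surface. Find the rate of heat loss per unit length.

Radial resistances (cylindrical: R_cond = ln(r_o/r_i)/(2πkL), R_conv = 1/(h·2πrL)):
R_inner film = 1/(h_i·2πr₁L) = 1/(1100×2π×0.07×1) = 0.002067 K/W
R_stainless steel pipe wall = ln(73.9/70)/(2π×15.3×1) = 5.64×10^-4 K/W
R_calcium silicate = ln(89.9/73.9)/(2π×0.0648×1) = 0.4814 K/W
R_outer film = 1/(h_o·2πr_oL) = 1/(25×2π×0.0899×1) = 0.07081 K/W
R_total = 0.5548 K/W
Q = ΔT/R_total = 109/0.5548

q′ ≈ 196 W/m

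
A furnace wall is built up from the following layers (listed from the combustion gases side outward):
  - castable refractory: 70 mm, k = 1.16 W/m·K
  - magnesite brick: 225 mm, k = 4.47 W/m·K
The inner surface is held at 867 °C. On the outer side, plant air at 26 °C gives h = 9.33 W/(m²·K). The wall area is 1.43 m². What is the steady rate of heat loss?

Q ≈ 5520 W

Thermal resistances in series:
R_castable refractory = L/(kA) = 0.07/(1.16×1.43) = 0.0422 K/W
R_magnesite brick = L/(kA) = 0.225/(4.47×1.43) = 0.0352 K/W
R_outer film = 1/(h_o·A) = 1/(9.33×1.43) = 0.07495 K/W
R_total = 0.1524 K/W
Q = ΔT / R_total = 841 / 0.1524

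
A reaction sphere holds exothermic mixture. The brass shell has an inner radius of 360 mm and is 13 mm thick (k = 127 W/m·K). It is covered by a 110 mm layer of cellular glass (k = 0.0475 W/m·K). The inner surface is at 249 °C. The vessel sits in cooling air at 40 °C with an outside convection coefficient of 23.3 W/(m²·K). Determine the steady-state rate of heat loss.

For a spherical shell R = (1/r₁ − 1/r₂)/(4πk); film R = 1/(h·4πr²). In series:
R_brass shell = (1/0.36 − 1/0.373)/(4π×127) = 6.066×10^-5 K/W
R_cellular glass = (1/0.373 − 1/0.483)/(4π×0.0475) = 1.023 K/W
R_outer film = 1/(h·4πr_o²) = 1/(23.3×4π×0.483²) = 0.01464 K/W
R_total = 1.038 K/W
Q = ΔT/R_total = 209/1.038

Q ≈ 201 W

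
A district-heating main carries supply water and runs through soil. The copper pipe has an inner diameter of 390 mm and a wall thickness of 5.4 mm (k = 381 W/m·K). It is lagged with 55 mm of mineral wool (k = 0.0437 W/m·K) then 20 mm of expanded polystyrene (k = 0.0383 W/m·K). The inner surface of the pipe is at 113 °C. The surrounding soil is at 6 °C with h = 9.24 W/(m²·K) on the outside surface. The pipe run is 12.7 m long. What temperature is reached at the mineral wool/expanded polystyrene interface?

Per-layer cylindrical resistances, series-summed:
R_copper pipe wall = ln(200.4/195)/(2π×381×12.7) = 8.985×10^-7 K/W
R_mineral wool = ln(255.4/200.4)/(2π×0.0437×12.7) = 0.06955 K/W
R_expanded polystyrene = ln(275.4/255.4)/(2π×0.0383×12.7) = 0.02467 K/W
R_outer film = 1/(h_o·2πr_oL) = 1/(9.24×2π×0.2754×12.7) = 0.004925 K/W
R_total = 0.09914 K/W
Q = ΔT/R_total = 107/0.09914
Q = 1080 W
T_interface = T_inner − Q·ΣR(inner→interface) = 113 − 1080×0.06955

T ≈ 37.9 °C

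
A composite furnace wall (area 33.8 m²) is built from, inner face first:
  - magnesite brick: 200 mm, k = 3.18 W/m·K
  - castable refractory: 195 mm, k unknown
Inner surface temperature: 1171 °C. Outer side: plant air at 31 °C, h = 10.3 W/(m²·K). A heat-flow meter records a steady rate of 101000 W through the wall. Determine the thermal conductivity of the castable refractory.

Model the wall as resistances in series:
R_magnesite brick = L/(kA) = 0.2/(3.18×33.8) = 0.001861 K/W
R_outer film = 1/(h_o·A) = 1/(10.3×33.8) = 0.002872 K/W
Sum of known resistances R_other = 0.004733 K/W
Total R = ΔT/Q = 1140/101000 = 0.01129 K/W
R_castable refractory = R_total − R_other = 0.006554 K/W
k = L/(R·A) = 0.195/(0.006554×33.8)

k ≈ 0.88 W/(m·K)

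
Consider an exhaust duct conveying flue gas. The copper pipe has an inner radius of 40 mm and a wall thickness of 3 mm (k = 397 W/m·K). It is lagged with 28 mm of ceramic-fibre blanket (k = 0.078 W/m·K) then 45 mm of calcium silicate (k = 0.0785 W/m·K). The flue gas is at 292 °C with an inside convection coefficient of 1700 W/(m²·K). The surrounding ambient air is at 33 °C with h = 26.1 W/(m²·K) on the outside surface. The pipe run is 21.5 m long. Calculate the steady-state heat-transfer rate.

Q ≈ 2690 W

Radial resistances (cylindrical: R_cond = ln(r_o/r_i)/(2πkL), R_conv = 1/(h·2πrL)):
R_inner film = 1/(h_i·2πr₁L) = 1/(1700×2π×0.04×21.5) = 1.089×10^-4 K/W
R_copper pipe wall = ln(43/40)/(2π×397×21.5) = 1.349×10^-6 K/W
R_ceramic-fibre blanket = ln(71/43)/(2π×0.078×21.5) = 0.04759 K/W
R_calcium silicate = ln(116/71)/(2π×0.0785×21.5) = 0.04629 K/W
R_outer film = 1/(h_o·2πr_oL) = 1/(26.1×2π×0.116×21.5) = 0.002445 K/W
R_total = 0.09644 K/W
Q = ΔT/R_total = 259/0.09644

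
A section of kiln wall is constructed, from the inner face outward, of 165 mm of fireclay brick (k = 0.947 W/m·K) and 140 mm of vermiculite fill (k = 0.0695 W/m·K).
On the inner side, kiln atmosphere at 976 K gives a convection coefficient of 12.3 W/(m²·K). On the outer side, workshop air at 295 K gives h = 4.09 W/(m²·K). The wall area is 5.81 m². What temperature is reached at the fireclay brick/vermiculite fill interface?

Model the wall as resistances in series:
R_inner film = 1/(h_i·A) = 1/(12.3×5.81) = 0.01399 K/W
R_fireclay brick = L/(kA) = 0.165/(0.947×5.81) = 0.02999 K/W
R_vermiculite fill = L/(kA) = 0.14/(0.0695×5.81) = 0.3467 K/W
R_outer film = 1/(h_o·A) = 1/(4.09×5.81) = 0.04208 K/W
R_total = 0.4328 K/W;  Q = ΔT/R_total = 681/0.4328 = 1574 W
T_interface = T_inner − Q·ΣR(inner→interface) = 976 − 1570×0.04398

T ≈ 907 K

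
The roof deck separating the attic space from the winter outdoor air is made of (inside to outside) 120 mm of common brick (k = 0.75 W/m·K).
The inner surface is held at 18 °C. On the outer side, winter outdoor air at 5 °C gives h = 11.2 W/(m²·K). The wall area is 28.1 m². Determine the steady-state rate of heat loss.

Q ≈ 1470 W

Model the wall as resistances in series:
R_common brick = L/(kA) = 0.12/(0.75×28.1) = 0.005694 K/W
R_outer film = 1/(h_o·A) = 1/(11.2×28.1) = 0.003177 K/W
R_total = 0.008871 K/W
Q = ΔT / R_total = 13 / 0.008871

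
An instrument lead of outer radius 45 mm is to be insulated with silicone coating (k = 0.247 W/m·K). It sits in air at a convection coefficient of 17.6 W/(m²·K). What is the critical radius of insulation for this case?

r_cr ≈ 14 mm

For a cylinder r_cr = k/h = 0.247/17.6
r_cr = 14 mm; since the bare radius (45 mm) is above r_cr, any added insulation will reduce heat loss.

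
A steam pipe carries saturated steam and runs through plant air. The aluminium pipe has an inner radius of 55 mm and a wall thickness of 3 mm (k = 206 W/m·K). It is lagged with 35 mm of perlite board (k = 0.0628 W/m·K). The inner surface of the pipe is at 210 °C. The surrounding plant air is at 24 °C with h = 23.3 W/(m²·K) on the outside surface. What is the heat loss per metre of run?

Per-layer cylindrical resistances, series-summed:
R_aluminium pipe wall = ln(58/55)/(2π×206×1) = 4.103×10^-5 K/W
R_perlite board = ln(93/58)/(2π×0.0628×1) = 1.197 K/W
R_outer film = 1/(h_o·2πr_oL) = 1/(23.3×2π×0.093×1) = 0.07345 K/W
R_total = 1.27 K/W
Q = ΔT/R_total = 186/1.27

q′ ≈ 146 W/m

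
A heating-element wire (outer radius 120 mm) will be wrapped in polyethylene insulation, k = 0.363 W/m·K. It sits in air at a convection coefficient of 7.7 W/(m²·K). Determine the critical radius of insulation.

For a cylinder r_cr = k/h = 0.363/7.7
r_cr = 47.1 mm; since the bare radius (120 mm) is above r_cr, any added insulation will reduce heat loss.

r_cr ≈ 47.1 mm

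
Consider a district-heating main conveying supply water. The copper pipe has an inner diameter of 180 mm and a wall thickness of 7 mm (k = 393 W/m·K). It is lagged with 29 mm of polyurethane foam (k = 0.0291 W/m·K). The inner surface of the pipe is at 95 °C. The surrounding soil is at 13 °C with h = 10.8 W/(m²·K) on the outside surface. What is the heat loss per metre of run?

Treating each annulus and film as a series resistance:
R_copper pipe wall = ln(97/90)/(2π×393×1) = 3.033×10^-5 K/W
R_polyurethane foam = ln(126/97)/(2π×0.0291×1) = 1.431 K/W
R_outer film = 1/(h_o·2πr_oL) = 1/(10.8×2π×0.126×1) = 0.117 K/W
R_total = 1.548 K/W
Q = ΔT/R_total = 82/1.548

q′ ≈ 53 W/m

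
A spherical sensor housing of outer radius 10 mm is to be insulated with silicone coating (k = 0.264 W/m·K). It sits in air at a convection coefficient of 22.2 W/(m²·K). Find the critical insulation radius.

For a sphere r_cr = 2k/h = 2×0.264/22.2
r_cr = 23.8 mm; since the bare radius (10 mm) is below r_cr, adding a thin layer of insulation will *increase* heat loss.

r_cr ≈ 23.8 mm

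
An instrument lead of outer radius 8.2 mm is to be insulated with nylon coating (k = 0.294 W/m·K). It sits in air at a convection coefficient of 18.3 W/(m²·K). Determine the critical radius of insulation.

r_cr ≈ 16.1 mm

For a cylinder r_cr = k/h = 0.294/18.3
r_cr = 16.1 mm; since the bare radius (8.2 mm) is below r_cr, adding a thin layer of insulation will *increase* heat loss.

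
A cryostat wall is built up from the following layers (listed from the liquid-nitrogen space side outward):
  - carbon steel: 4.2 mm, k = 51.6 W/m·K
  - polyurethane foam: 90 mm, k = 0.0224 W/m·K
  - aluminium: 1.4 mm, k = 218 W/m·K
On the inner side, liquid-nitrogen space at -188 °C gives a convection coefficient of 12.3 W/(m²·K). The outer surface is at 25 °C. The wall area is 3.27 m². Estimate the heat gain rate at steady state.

Q ≈ 170 W

Using the resistance-network approach (series):
R_inner film = 1/(h_i·A) = 1/(12.3×3.27) = 0.02486 K/W
R_carbon steel = L/(kA) = 0.0042/(51.6×3.27) = 2.489×10^-5 K/W
R_polyurethane foam = L/(kA) = 0.09/(0.0224×3.27) = 1.229 K/W
R_aluminium = L/(kA) = 0.0014/(218×3.27) = 1.964×10^-6 K/W
R_total = 1.254 K/W
Q = ΔT / R_total = 213 / 1.254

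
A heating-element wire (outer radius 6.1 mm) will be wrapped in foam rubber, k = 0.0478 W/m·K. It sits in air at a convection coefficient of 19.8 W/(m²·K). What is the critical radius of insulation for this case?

r_cr ≈ 2.41 mm

For a cylinder r_cr = k/h = 0.0478/19.8
r_cr = 2.41 mm; since the bare radius (6.1 mm) is above r_cr, any added insulation will reduce heat loss.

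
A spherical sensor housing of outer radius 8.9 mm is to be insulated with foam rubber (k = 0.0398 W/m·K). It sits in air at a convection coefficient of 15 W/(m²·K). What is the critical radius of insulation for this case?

r_cr ≈ 5.31 mm

For a sphere r_cr = 2k/h = 2×0.0398/15
r_cr = 5.31 mm; since the bare radius (8.9 mm) is above r_cr, any added insulation will reduce heat loss.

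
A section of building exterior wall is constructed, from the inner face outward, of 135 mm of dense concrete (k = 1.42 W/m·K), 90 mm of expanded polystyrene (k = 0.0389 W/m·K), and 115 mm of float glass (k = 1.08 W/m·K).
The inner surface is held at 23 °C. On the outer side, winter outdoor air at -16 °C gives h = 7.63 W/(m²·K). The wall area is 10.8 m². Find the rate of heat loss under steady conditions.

Treating each layer as a thermal resistance in series:
R_dense concrete = L/(kA) = 0.135/(1.42×10.8) = 0.008803 K/W
R_expanded polystyrene = L/(kA) = 0.09/(0.0389×10.8) = 0.2142 K/W
R_float glass = L/(kA) = 0.115/(1.08×10.8) = 0.009859 K/W
R_outer film = 1/(h_o·A) = 1/(7.63×10.8) = 0.01214 K/W
R_total = 0.245 K/W
Q = ΔT / R_total = 39 / 0.245

Q ≈ 159 W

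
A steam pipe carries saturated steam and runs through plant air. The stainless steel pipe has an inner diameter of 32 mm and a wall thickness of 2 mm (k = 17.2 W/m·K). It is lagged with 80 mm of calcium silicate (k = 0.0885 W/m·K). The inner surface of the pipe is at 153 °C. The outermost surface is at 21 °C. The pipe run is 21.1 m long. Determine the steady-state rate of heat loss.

Q ≈ 914 W

Treating each annulus and film as a series resistance:
R_stainless steel pipe wall = ln(18/16)/(2π×17.2×21.1) = 5.165×10^-5 K/W
R_calcium silicate = ln(98/18)/(2π×0.0885×21.1) = 0.1444 K/W
R_total = 0.1445 K/W
Q = ΔT/R_total = 132/0.1445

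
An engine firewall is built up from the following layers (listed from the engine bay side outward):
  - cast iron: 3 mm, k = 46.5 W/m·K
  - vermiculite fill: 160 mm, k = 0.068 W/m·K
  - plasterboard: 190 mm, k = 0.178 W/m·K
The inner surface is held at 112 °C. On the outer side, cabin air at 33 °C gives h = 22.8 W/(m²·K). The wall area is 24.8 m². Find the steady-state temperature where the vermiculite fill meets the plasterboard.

T ≈ 58.3 °C

Using the resistance-network approach (series):
R_cast iron = L/(kA) = 0.003/(46.5×24.8) = 2.601×10^-6 K/W
R_vermiculite fill = L/(kA) = 0.16/(0.068×24.8) = 0.09488 K/W
R_plasterboard = L/(kA) = 0.19/(0.178×24.8) = 0.04304 K/W
R_outer film = 1/(h_o·A) = 1/(22.8×24.8) = 0.001769 K/W
R_total = 0.1397 K/W;  Q = ΔT/R_total = 79/0.1397 = 565.5 W
T_interface = T_inner − Q·ΣR(inner→interface) = 112 − 566×0.09488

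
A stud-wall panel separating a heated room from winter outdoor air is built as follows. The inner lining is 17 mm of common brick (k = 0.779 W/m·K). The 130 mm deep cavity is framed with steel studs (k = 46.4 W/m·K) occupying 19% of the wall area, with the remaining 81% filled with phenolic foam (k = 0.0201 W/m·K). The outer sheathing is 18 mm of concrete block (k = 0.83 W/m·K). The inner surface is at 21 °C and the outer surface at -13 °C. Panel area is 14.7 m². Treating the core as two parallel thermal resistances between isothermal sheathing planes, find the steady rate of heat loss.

Sheathing layers in series; stud and cavity paths in parallel between them.
R_inner = 0.017/(0.779×14.7) = 0.001485 K/W
R_stud  = 0.13/(46.4×0.19×14.7) = 0.001003 K/W
R_cav   = 0.13/(0.0201×0.81×14.7) = 0.5432 K/W
1/R_core = 1/R_stud + 1/R_cav → R_core = 0.001001 K/W
R_outer = 0.018/(0.83×14.7) = 0.001475 K/W
R_total = 0.003961 K/W
Q = ΔT/R_total = 34/0.003961

Q ≈ 8580 W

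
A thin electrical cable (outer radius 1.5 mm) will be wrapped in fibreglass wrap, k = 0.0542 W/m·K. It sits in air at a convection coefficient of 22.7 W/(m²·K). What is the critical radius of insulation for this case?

For a cylinder r_cr = k/h = 0.0542/22.7
r_cr = 2.39 mm; since the bare radius (1.5 mm) is below r_cr, adding a thin layer of insulation will *increase* heat loss.

r_cr ≈ 2.39 mm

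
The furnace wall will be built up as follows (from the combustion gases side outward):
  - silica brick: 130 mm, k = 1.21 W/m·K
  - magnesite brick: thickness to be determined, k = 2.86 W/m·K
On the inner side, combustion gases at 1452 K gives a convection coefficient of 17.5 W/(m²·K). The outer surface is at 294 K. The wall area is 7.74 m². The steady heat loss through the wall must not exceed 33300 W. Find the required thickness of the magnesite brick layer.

L ≈ 299 mm

Treating each layer as a thermal resistance in series:
R_inner film = 1/(h_i·A) = 1/(17.5×7.74) = 0.007383 K/W
R_silica brick = L/(kA) = 0.13/(1.21×7.74) = 0.01388 K/W
Sum of the known resistances R_other = 0.02126 K/W
Required total resistance R_tot = ΔT/Q_allow = 1158/33300 = 0.03477 K/W
R_magnesite brick = R_tot − R_other = 0.01351 K/W
L = R·k·A = 0.01351×2.86×7.74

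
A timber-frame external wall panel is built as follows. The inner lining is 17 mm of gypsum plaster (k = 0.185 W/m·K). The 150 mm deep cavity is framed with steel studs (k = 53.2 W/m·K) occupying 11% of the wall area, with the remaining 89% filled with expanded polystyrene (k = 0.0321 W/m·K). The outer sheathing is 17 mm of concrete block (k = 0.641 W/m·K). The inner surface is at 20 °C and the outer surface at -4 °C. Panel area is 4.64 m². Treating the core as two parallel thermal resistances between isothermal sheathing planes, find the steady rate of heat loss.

Sheathing layers in series; stud and cavity paths in parallel between them.
R_inner = 0.017/(0.185×4.64) = 0.0198 K/W
R_stud  = 0.15/(53.2×0.11×4.64) = 0.005524 K/W
R_cav   = 0.15/(0.0321×0.89×4.64) = 1.132 K/W
1/R_core = 1/R_stud + 1/R_cav → R_core = 0.005497 K/W
R_outer = 0.017/(0.641×4.64) = 0.005716 K/W
R_total = 0.03102 K/W
Q = ΔT/R_total = 24/0.03102

Q ≈ 774 W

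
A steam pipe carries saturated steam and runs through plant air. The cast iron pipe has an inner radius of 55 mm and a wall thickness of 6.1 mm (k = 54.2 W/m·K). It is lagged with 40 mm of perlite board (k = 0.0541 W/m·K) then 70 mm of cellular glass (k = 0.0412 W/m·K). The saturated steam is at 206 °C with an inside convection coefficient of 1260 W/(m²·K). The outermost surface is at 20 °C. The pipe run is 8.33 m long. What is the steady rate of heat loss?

Q ≈ 441 W

Cylindrical conduction, so R = ln(r₂/r₁)/(2πkL) per layer, in series:
R_inner film = 1/(h_i·2πr₁L) = 1/(1260×2π×0.055×8.33) = 2.757×10^-4 K/W
R_cast iron pipe wall = ln(61.1/55)/(2π×54.2×8.33) = 3.708×10^-5 K/W
R_perlite board = ln(101.1/61.1)/(2π×0.0541×8.33) = 0.1779 K/W
R_cellular glass = ln(171.1/101.1)/(2π×0.0412×8.33) = 0.244 K/W
R_total = 0.4222 K/W
Q = ΔT/R_total = 186/0.4222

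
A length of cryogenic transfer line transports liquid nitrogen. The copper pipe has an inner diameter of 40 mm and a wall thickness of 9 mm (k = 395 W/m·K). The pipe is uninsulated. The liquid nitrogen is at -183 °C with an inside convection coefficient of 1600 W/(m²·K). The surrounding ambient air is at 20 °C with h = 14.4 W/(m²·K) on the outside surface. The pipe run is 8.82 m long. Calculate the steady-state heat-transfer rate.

Q ≈ 4640 W

Cylindrical conduction, so R = ln(r₂/r₁)/(2πkL) per layer, in series:
R_inner film = 1/(h_i·2πr₁L) = 1/(1600×2π×0.02×8.82) = 5.639×10^-4 K/W
R_copper pipe wall = ln(29/20)/(2π×395×8.82) = 1.697×10^-5 K/W
R_outer film = 1/(h_o·2πr_oL) = 1/(14.4×2π×0.029×8.82) = 0.04321 K/W
R_total = 0.04379 K/W
Q = ΔT/R_total = 203/0.04379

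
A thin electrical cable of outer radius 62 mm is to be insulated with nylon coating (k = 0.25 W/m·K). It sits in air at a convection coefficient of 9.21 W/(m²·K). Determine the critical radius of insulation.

For a cylinder r_cr = k/h = 0.25/9.21
r_cr = 27.1 mm; since the bare radius (62 mm) is above r_cr, any added insulation will reduce heat loss.

r_cr ≈ 27.1 mm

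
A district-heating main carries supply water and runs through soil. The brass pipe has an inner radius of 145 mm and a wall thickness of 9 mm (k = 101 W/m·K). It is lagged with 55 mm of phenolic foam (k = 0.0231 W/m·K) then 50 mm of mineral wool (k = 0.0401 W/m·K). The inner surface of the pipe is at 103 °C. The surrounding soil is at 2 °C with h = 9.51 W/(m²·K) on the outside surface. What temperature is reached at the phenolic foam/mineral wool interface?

T ≈ 32.6 °C

Per-layer cylindrical resistances, series-summed:
R_brass pipe wall = ln(154/145)/(2π×101×1) = 9.489×10^-5 K/W
R_phenolic foam = ln(209/154)/(2π×0.0231×1) = 2.104 K/W
R_mineral wool = ln(259/209)/(2π×0.0401×1) = 0.8513 K/W
R_outer film = 1/(h_o·2πr_oL) = 1/(9.51×2π×0.259×1) = 0.06462 K/W
R_total = 3.02 K/W
Q = ΔT/R_total = 101/3.02
Q = 33.4 W/m
T_interface = T_inner − Q·ΣR(inner→interface) = 103 − 33.4×2.104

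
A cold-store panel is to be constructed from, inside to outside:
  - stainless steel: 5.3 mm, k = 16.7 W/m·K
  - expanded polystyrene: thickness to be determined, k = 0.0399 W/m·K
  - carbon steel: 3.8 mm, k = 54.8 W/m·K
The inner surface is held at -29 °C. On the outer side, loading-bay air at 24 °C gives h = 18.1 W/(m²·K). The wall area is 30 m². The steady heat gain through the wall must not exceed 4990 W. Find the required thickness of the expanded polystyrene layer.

Thermal resistances in series:
R_stainless steel = L/(kA) = 0.0053/(16.7×30) = 1.058×10^-5 K/W
R_carbon steel = L/(kA) = 0.0038/(54.8×30) = 2.311×10^-6 K/W
R_outer film = 1/(h_o·A) = 1/(18.1×30) = 0.001842 K/W
Sum of the known resistances R_other = 0.001855 K/W
Required total resistance R_tot = ΔT/Q_allow = 53/4990 = 0.01062 K/W
R_expanded polystyrene = R_tot − R_other = 0.008767 K/W
L = R·k·A = 0.008767×0.0399×30

L ≈ 10.5 mm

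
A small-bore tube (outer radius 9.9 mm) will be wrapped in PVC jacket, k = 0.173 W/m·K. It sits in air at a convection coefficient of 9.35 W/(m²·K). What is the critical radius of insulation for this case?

r_cr ≈ 18.5 mm

For a cylinder r_cr = k/h = 0.173/9.35
r_cr = 18.5 mm; since the bare radius (9.9 mm) is below r_cr, adding a thin layer of insulation will *increase* heat loss.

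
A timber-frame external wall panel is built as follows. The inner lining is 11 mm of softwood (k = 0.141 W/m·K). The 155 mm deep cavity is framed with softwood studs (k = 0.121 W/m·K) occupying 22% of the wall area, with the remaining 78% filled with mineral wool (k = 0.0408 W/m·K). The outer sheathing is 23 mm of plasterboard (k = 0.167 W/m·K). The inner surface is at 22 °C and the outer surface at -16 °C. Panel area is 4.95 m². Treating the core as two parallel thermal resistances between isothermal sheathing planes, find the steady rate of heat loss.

Sheathing layers in series; stud and cavity paths in parallel between them.
R_inner = 0.011/(0.141×4.95) = 0.01576 K/W
R_stud  = 0.155/(0.121×0.22×4.95) = 1.176 K/W
R_cav   = 0.155/(0.0408×0.78×4.95) = 0.9839 K/W
1/R_core = 1/R_stud + 1/R_cav → R_core = 0.5358 K/W
R_outer = 0.023/(0.167×4.95) = 0.02782 K/W
R_total = 0.5794 K/W
Q = ΔT/R_total = 38/0.5794

Q ≈ 65.6 W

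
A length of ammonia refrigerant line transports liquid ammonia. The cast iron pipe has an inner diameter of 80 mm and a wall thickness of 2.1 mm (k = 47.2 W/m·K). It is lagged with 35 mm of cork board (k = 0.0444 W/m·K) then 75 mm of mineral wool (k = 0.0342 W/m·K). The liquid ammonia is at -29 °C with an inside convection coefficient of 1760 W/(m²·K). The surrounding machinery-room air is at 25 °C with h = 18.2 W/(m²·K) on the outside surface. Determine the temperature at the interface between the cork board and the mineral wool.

Cylindrical conduction, so R = ln(r₂/r₁)/(2πkL) per layer, in series:
R_inner film = 1/(h_i·2πr₁L) = 1/(1760×2π×0.04×1) = 0.002261 K/W
R_cast iron pipe wall = ln(42.1/40)/(2π×47.2×1) = 1.725×10^-4 K/W
R_cork board = ln(77.1/42.1)/(2π×0.0444×1) = 2.169 K/W
R_mineral wool = ln(152.1/77.1)/(2π×0.0342×1) = 3.162 K/W
R_outer film = 1/(h_o·2πr_oL) = 1/(18.2×2π×0.1521×1) = 0.05749 K/W
R_total = 5.391 K/W
Q = ΔT/R_total = 54/5.391
Q = 10 W/m
T_interface = T_inner + Q·ΣR(inner→interface) = -29 + 10×2.171

T ≈ -7.25 °C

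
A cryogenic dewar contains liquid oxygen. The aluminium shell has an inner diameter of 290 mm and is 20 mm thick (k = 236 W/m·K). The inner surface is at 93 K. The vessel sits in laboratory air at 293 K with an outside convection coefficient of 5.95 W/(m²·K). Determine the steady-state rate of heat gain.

Q ≈ 407 W

Spherical conduction: R = (1/r_in − 1/r_out)/(4πk) per layer; series-sum.
R_aluminium shell = (1/0.145 − 1/0.165)/(4π×236) = 2.819×10^-4 K/W
R_outer film = 1/(h·4πr_o²) = 1/(5.95×4π×0.165²) = 0.4913 K/W
R_total = 0.4915 K/W
Q = ΔT/R_total = 200/0.4915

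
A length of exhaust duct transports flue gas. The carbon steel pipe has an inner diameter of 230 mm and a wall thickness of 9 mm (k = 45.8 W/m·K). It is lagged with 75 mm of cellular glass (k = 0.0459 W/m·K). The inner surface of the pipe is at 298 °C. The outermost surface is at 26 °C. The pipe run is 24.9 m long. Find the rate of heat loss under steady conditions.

Q ≈ 4130 W

Cylindrical conduction, so R = ln(r₂/r₁)/(2πkL) per layer, in series:
R_carbon steel pipe wall = ln(124/115)/(2π×45.8×24.9) = 1.052×10^-5 K/W
R_cellular glass = ln(199/124)/(2π×0.0459×24.9) = 0.06587 K/W
R_total = 0.06588 K/W
Q = ΔT/R_total = 272/0.06588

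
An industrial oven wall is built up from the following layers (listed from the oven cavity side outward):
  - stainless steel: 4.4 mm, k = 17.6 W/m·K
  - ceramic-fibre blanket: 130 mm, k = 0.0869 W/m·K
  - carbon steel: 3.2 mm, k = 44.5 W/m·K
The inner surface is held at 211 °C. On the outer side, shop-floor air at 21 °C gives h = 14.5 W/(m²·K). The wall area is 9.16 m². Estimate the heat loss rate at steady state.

Q ≈ 1110 W

Using the resistance-network approach (series):
R_stainless steel = L/(kA) = 0.0044/(17.6×9.16) = 2.729×10^-5 K/W
R_ceramic-fibre blanket = L/(kA) = 0.13/(0.0869×9.16) = 0.1633 K/W
R_carbon steel = L/(kA) = 0.0032/(44.5×9.16) = 7.85×10^-6 K/W
R_outer film = 1/(h_o·A) = 1/(14.5×9.16) = 0.007529 K/W
R_total = 0.1709 K/W
Q = ΔT / R_total = 190 / 0.1709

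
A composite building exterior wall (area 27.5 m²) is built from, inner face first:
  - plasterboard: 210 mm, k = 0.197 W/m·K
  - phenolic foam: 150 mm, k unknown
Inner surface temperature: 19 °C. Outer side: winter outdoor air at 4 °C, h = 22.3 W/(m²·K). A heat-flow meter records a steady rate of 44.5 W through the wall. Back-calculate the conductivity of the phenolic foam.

Model the wall as resistances in series:
R_plasterboard = L/(kA) = 0.21/(0.197×27.5) = 0.03876 K/W
R_outer film = 1/(h_o·A) = 1/(22.3×27.5) = 0.001631 K/W
Sum of known resistances R_other = 0.04039 K/W
Total R = ΔT/Q = 15/44.5 = 0.3371 K/W
R_phenolic foam = R_total − R_other = 0.2967 K/W
k = L/(R·A) = 0.15/(0.2967×27.5)

k ≈ 0.0184 W/(m·K)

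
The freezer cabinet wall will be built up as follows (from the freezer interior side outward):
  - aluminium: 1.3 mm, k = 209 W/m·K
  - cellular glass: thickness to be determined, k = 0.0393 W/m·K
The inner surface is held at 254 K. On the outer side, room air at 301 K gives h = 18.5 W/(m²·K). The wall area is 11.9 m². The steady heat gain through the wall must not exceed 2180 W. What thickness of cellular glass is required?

L ≈ 7.96 mm

Treating each layer as a thermal resistance in series:
R_aluminium = L/(kA) = 0.0013/(209×11.9) = 5.227×10^-7 K/W
R_outer film = 1/(h_o·A) = 1/(18.5×11.9) = 0.004542 K/W
Sum of the known resistances R_other = 0.004543 K/W
Required total resistance R_tot = ΔT/Q_allow = 47/2180 = 0.02156 K/W
R_cellular glass = R_tot − R_other = 0.01702 K/W
L = R·k·A = 0.01702×0.0393×11.9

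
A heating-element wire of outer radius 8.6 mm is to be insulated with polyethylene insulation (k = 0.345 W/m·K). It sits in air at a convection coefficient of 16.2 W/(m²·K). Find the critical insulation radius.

r_cr ≈ 21.3 mm

For a cylinder r_cr = k/h = 0.345/16.2
r_cr = 21.3 mm; since the bare radius (8.6 mm) is below r_cr, adding a thin layer of insulation will *increase* heat loss.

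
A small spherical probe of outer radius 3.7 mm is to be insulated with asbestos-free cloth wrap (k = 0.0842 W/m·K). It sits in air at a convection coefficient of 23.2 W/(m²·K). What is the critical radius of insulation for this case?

For a sphere r_cr = 2k/h = 2×0.0842/23.2
r_cr = 7.26 mm; since the bare radius (3.7 mm) is below r_cr, adding a thin layer of insulation will *increase* heat loss.

r_cr ≈ 7.26 mm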